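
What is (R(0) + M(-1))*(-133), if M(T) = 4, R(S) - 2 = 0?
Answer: -798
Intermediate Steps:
R(S) = 2 (R(S) = 2 + 0 = 2)
(R(0) + M(-1))*(-133) = (2 + 4)*(-133) = 6*(-133) = -798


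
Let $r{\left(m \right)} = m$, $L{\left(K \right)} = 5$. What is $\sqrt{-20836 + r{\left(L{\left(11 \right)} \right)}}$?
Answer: $i \sqrt{20831} \approx 144.33 i$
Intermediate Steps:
$\sqrt{-20836 + r{\left(L{\left(11 \right)} \right)}} = \sqrt{-20836 + 5} = \sqrt{-20831} = i \sqrt{20831}$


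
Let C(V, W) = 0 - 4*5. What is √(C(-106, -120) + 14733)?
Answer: √14713 ≈ 121.30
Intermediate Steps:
C(V, W) = -20 (C(V, W) = 0 - 20 = -20)
√(C(-106, -120) + 14733) = √(-20 + 14733) = √14713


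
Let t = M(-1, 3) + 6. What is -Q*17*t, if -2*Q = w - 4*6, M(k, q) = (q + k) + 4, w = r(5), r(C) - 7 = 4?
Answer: -1326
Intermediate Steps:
r(C) = 11 (r(C) = 7 + 4 = 11)
w = 11
M(k, q) = 4 + k + q (M(k, q) = (k + q) + 4 = 4 + k + q)
Q = 13/2 (Q = -(11 - 4*6)/2 = -(11 - 24)/2 = -½*(-13) = 13/2 ≈ 6.5000)
t = 12 (t = (4 - 1 + 3) + 6 = 6 + 6 = 12)
-Q*17*t = -(13/2)*17*12 = -221*12/2 = -1*1326 = -1326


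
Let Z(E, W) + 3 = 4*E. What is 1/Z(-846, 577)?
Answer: -1/3387 ≈ -0.00029525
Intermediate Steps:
Z(E, W) = -3 + 4*E
1/Z(-846, 577) = 1/(-3 + 4*(-846)) = 1/(-3 - 3384) = 1/(-3387) = -1/3387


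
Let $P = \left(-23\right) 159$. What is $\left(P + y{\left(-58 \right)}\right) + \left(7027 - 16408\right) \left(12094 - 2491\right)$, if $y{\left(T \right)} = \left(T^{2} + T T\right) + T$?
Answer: $-90082730$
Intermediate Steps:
$y{\left(T \right)} = T + 2 T^{2}$ ($y{\left(T \right)} = \left(T^{2} + T^{2}\right) + T = 2 T^{2} + T = T + 2 T^{2}$)
$P = -3657$
$\left(P + y{\left(-58 \right)}\right) + \left(7027 - 16408\right) \left(12094 - 2491\right) = \left(-3657 - 58 \left(1 + 2 \left(-58\right)\right)\right) + \left(7027 - 16408\right) \left(12094 - 2491\right) = \left(-3657 - 58 \left(1 - 116\right)\right) - 90085743 = \left(-3657 - -6670\right) - 90085743 = \left(-3657 + 6670\right) - 90085743 = 3013 - 90085743 = -90082730$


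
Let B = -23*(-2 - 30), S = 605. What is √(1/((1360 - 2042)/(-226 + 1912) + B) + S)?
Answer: √232642801076846/620107 ≈ 24.597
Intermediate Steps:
B = 736 (B = -23*(-32) = 736)
√(1/((1360 - 2042)/(-226 + 1912) + B) + S) = √(1/((1360 - 2042)/(-226 + 1912) + 736) + 605) = √(1/(-682/1686 + 736) + 605) = √(1/(-682*1/1686 + 736) + 605) = √(1/(-341/843 + 736) + 605) = √(1/(620107/843) + 605) = √(843/620107 + 605) = √(375165578/620107) = √232642801076846/620107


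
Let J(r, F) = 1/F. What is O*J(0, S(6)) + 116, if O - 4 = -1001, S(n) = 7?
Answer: -185/7 ≈ -26.429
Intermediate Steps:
O = -997 (O = 4 - 1001 = -997)
O*J(0, S(6)) + 116 = -997/7 + 116 = -185/7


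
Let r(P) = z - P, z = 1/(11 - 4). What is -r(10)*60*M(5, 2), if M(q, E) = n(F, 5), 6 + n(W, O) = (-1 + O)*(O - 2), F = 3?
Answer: 24840/7 ≈ 3548.6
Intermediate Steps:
z = ⅐ (z = 1/7 = ⅐ ≈ 0.14286)
n(W, O) = -6 + (-1 + O)*(-2 + O) (n(W, O) = -6 + (-1 + O)*(O - 2) = -6 + (-1 + O)*(-2 + O))
M(q, E) = 6 (M(q, E) = -4 + 5² - 3*5 = -4 + 25 - 15 = 6)
r(P) = ⅐ - P
-r(10)*60*M(5, 2) = -(⅐ - 1*10)*60*6 = -(⅐ - 10)*60*6 = -(-69/7*60)*6 = -(-4140)*6/7 = -1*(-24840/7) = 24840/7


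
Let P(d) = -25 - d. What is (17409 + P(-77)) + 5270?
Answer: 22731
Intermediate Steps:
(17409 + P(-77)) + 5270 = (17409 + (-25 - 1*(-77))) + 5270 = (17409 + (-25 + 77)) + 5270 = (17409 + 52) + 5270 = 17461 + 5270 = 22731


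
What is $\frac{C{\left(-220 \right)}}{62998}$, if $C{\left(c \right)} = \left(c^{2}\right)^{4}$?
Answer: $\frac{2743793676800000000}{31499} \approx 8.7107 \cdot 10^{13}$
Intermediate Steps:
$C{\left(c \right)} = c^{8}$
$\frac{C{\left(-220 \right)}}{62998} = \frac{\left(-220\right)^{8}}{62998} = 5487587353600000000 \cdot \frac{1}{62998} = \frac{2743793676800000000}{31499}$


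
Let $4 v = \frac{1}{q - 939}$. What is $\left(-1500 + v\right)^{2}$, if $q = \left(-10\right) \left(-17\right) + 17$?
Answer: $\frac{20358153024001}{9048064} \approx 2.25 \cdot 10^{6}$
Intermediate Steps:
$q = 187$ ($q = 170 + 17 = 187$)
$v = - \frac{1}{3008}$ ($v = \frac{1}{4 \left(187 - 939\right)} = \frac{1}{4 \left(-752\right)} = \frac{1}{4} \left(- \frac{1}{752}\right) = - \frac{1}{3008} \approx -0.00033245$)
$\left(-1500 + v\right)^{2} = \left(-1500 - \frac{1}{3008}\right)^{2} = \left(- \frac{4512001}{3008}\right)^{2} = \frac{20358153024001}{9048064}$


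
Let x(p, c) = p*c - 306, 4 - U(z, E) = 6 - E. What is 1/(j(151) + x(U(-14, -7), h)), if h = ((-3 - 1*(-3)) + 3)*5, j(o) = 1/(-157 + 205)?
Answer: -48/21167 ≈ -0.0022677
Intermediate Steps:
U(z, E) = -2 + E (U(z, E) = 4 - (6 - E) = 4 + (-6 + E) = -2 + E)
j(o) = 1/48
h = 15 (h = ((-3 + 3) + 3)*5 = (0 + 3)*5 = 3*5 = 15)
x(p, c) = -306 + c*p (x(p, c) = c*p - 306 = -306 + c*p)
1/(j(151) + x(U(-14, -7), h)) = 1/(1/48 + (-306 + 15*(-2 - 7))) = 1/(1/48 + (-306 + 15*(-9))) = 1/(1/48 + (-306 - 135)) = 1/(1/48 - 441) = 1/(-21167/48) = -48/21167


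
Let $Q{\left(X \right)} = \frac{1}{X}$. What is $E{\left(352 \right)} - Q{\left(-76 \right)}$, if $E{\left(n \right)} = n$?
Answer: $\frac{26753}{76} \approx 352.01$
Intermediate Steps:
$E{\left(352 \right)} - Q{\left(-76 \right)} = 352 - \frac{1}{-76} = 352 - - \frac{1}{76} = 352 + \frac{1}{76} = \frac{26753}{76}$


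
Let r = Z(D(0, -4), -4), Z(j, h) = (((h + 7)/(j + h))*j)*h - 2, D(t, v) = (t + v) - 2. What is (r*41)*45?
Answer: -16974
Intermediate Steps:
D(t, v) = -2 + t + v
Z(j, h) = -2 + h*j*(7 + h)/(h + j) (Z(j, h) = (((7 + h)/(h + j))*j)*h - 2 = (j*(7 + h)/(h + j))*h - 2 = h*j*(7 + h)/(h + j) - 2 = -2 + h*j*(7 + h)/(h + j))
r = -46/5 (r = (-2*(-4) - 2*(-2 + 0 - 4) + (-2 + 0 - 4)*(-4)**2 + 7*(-4)*(-2 + 0 - 4))/(-4 + (-2 + 0 - 4)) = (8 - 2*(-6) - 6*16 + 7*(-4)*(-6))/(-4 - 6) = (8 + 12 - 96 + 168)/(-10) = -1/10*92 = -46/5 ≈ -9.2000)
(r*41)*45 = -46/5*41*45 = -1886/5*45 = -16974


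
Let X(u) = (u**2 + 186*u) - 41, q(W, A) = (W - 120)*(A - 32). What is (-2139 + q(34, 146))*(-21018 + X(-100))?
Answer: 354217437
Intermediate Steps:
q(W, A) = (-120 + W)*(-32 + A)
X(u) = -41 + u**2 + 186*u
(-2139 + q(34, 146))*(-21018 + X(-100)) = (-2139 + (3840 - 120*146 - 32*34 + 146*34))*(-21018 + (-41 + (-100)**2 + 186*(-100))) = (-2139 + (3840 - 17520 - 1088 + 4964))*(-21018 + (-41 + 10000 - 18600)) = (-2139 - 9804)*(-21018 - 8641) = -11943*(-29659) = 354217437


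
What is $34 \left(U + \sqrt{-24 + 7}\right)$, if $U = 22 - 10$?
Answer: $408 + 34 i \sqrt{17} \approx 408.0 + 140.19 i$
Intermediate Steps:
$U = 12$
$34 \left(U + \sqrt{-24 + 7}\right) = 34 \left(12 + \sqrt{-24 + 7}\right) = 34 \left(12 + \sqrt{-17}\right) = 34 \left(12 + i \sqrt{17}\right) = 408 + 34 i \sqrt{17}$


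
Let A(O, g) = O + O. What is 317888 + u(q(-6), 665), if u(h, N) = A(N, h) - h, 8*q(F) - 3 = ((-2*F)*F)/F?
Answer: 2553729/8 ≈ 3.1922e+5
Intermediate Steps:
A(O, g) = 2*O
q(F) = 3/8 - F/4 (q(F) = 3/8 + (((-2*F)*F)/F)/8 = 3/8 + ((-2*F²)/F)/8 = 3/8 + (-2*F)/8 = 3/8 - F/4)
u(h, N) = -h + 2*N (u(h, N) = 2*N - h = -h + 2*N)
317888 + u(q(-6), 665) = 317888 + (-(3/8 - ¼*(-6)) + 2*665) = 317888 + (-(3/8 + 3/2) + 1330) = 317888 + (-1*15/8 + 1330) = 317888 + (-15/8 + 1330) = 317888 + 10625/8 = 2553729/8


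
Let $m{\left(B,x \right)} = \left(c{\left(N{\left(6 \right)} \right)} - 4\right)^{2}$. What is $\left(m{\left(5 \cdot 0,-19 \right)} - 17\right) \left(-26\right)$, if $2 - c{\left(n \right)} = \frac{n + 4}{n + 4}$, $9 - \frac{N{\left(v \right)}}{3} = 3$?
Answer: $208$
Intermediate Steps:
$N{\left(v \right)} = 18$ ($N{\left(v \right)} = 27 - 9 = 18$)
$c{\left(n \right)} = 1$ ($c{\left(n \right)} = 2 - \frac{n + 4}{n + 4} = 2 - \frac{4 + n}{4 + n} = 2 - 1 = 1$)
$m{\left(B,x \right)} = 9$ ($m{\left(B,x \right)} = \left(1 - 4\right)^{2} = \left(-3\right)^{2} = 9$)
$\left(m{\left(5 \cdot 0,-19 \right)} - 17\right) \left(-26\right) = \left(9 - 17\right) \left(-26\right) = \left(-8\right) \left(-26\right) = 208$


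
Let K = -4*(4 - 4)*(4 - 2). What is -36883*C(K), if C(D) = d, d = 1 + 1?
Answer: -73766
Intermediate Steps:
K = 0 (K = -0*2 = -4*0 = 0)
d = 2
C(D) = 2
-36883*C(K) = -36883*2 = -73766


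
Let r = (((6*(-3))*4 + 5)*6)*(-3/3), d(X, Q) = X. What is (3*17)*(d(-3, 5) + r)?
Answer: 20349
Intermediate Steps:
r = 402 (r = ((-18*4 + 5)*6)*(-3*⅓) = ((-72 + 5)*6)*(-1) = -67*6*(-1) = -402*(-1) = 402)
(3*17)*(d(-3, 5) + r) = (3*17)*(-3 + 402) = 51*399 = 20349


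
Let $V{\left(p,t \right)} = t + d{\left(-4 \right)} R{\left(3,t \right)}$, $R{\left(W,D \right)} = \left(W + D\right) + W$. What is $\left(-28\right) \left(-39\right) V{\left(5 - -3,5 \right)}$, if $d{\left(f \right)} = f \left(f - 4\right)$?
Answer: $389844$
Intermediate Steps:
$R{\left(W,D \right)} = D + 2 W$ ($R{\left(W,D \right)} = \left(D + W\right) + W = D + 2 W$)
$d{\left(f \right)} = f \left(-4 + f\right)$
$V{\left(p,t \right)} = 192 + 33 t$ ($V{\left(p,t \right)} = t + - 4 \left(-4 - 4\right) \left(t + 2 \cdot 3\right) = t + \left(-4\right) \left(-8\right) \left(t + 6\right) = t + 32 \left(6 + t\right) = t + \left(192 + 32 t\right) = 192 + 33 t$)
$\left(-28\right) \left(-39\right) V{\left(5 - -3,5 \right)} = \left(-28\right) \left(-39\right) \left(192 + 33 \cdot 5\right) = 1092 \left(192 + 165\right) = 1092 \cdot 357 = 389844$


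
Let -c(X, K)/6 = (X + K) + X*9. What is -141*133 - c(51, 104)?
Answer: -15069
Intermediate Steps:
c(X, K) = -60*X - 6*K (c(X, K) = -6*((X + K) + X*9) = -6*((K + X) + 9*X) = -6*(K + 10*X) = -60*X - 6*K)
-141*133 - c(51, 104) = -141*133 - (-60*51 - 6*104) = -47*399 - (-3060 - 624) = -18753 - 1*(-3684) = -18753 + 3684 = -15069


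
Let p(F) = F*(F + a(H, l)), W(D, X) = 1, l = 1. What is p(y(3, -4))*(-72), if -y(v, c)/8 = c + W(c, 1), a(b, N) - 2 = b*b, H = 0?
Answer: -44928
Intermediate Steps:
a(b, N) = 2 + b² (a(b, N) = 2 + b*b = 2 + b²)
y(v, c) = -8 - 8*c (y(v, c) = -8*(c + 1) = -8*(1 + c) = -8 - 8*c)
p(F) = F*(2 + F) (p(F) = F*(F + (2 + 0²)) = F*(F + (2 + 0)) = F*(F + 2) = F*(2 + F))
p(y(3, -4))*(-72) = ((-8 - 8*(-4))*(2 + (-8 - 8*(-4))))*(-72) = ((-8 + 32)*(2 + (-8 + 32)))*(-72) = (24*(2 + 24))*(-72) = (24*26)*(-72) = 624*(-72) = -44928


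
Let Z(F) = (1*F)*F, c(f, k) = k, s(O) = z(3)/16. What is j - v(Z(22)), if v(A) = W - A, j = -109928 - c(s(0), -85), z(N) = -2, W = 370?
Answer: -109729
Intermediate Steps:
s(O) = -⅛ (s(O) = -2/16 = -2*1/16 = -⅛)
j = -109843 (j = -109928 - 1*(-85) = -109928 + 85 = -109843)
Z(F) = F² (Z(F) = F*F = F²)
v(A) = 370 - A
j - v(Z(22)) = -109843 - (370 - 1*22²) = -109843 - (370 - 1*484) = -109843 - (370 - 484) = -109843 - 1*(-114) = -109843 + 114 = -109729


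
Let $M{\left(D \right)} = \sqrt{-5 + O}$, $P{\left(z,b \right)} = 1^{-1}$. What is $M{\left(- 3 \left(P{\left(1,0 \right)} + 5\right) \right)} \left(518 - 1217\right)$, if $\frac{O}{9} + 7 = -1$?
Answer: $- 699 i \sqrt{77} \approx - 6133.7 i$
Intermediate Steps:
$O = -72$ ($O = -63 + 9 \left(-1\right) = -63 - 9 = -72$)
$P{\left(z,b \right)} = 1$
$M{\left(D \right)} = i \sqrt{77}$ ($M{\left(D \right)} = \sqrt{-5 - 72} = \sqrt{-77} = i \sqrt{77}$)
$M{\left(- 3 \left(P{\left(1,0 \right)} + 5\right) \right)} \left(518 - 1217\right) = i \sqrt{77} \left(518 - 1217\right) = i \sqrt{77} \left(-699\right) = - 699 i \sqrt{77}$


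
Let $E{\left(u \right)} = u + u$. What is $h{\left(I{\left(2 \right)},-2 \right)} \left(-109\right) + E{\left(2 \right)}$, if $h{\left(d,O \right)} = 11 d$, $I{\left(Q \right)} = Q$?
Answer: $-2394$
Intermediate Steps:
$E{\left(u \right)} = 2 u$
$h{\left(I{\left(2 \right)},-2 \right)} \left(-109\right) + E{\left(2 \right)} = 11 \cdot 2 \left(-109\right) + 2 \cdot 2 = 22 \left(-109\right) + 4 = -2398 + 4 = -2394$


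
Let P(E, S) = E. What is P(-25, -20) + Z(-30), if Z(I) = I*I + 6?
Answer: 881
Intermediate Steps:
Z(I) = 6 + I² (Z(I) = I² + 6 = 6 + I²)
P(-25, -20) + Z(-30) = -25 + (6 + (-30)²) = -25 + (6 + 900) = -25 + 906 = 881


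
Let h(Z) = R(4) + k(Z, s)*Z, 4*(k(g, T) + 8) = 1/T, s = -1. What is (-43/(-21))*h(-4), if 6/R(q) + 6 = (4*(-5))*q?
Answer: 472/7 ≈ 67.429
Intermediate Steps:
R(q) = 6/(-6 - 20*q) (R(q) = 6/(-6 + (4*(-5))*q) = 6/(-6 - 20*q))
k(g, T) = -8 + 1/(4*T)
h(Z) = -3/43 - 33*Z/4 (h(Z) = -3/(3 + 10*4) + (-8 + (1/4)/(-1))*Z = -3/(3 + 40) + (-8 + (1/4)*(-1))*Z = -3/43 + (-8 - 1/4)*Z = -3*1/43 - 33*Z/4 = -3/43 - 33*Z/4)
(-43/(-21))*h(-4) = (-43/(-21))*(-3/43 - 33/4*(-4)) = (-1/21*(-43))*(-3/43 + 33) = (43/21)*(1416/43) = 472/7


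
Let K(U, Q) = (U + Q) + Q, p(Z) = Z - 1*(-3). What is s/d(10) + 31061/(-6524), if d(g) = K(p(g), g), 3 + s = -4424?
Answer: -29906761/215292 ≈ -138.91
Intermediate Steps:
p(Z) = 3 + Z (p(Z) = Z + 3 = 3 + Z)
s = -4427 (s = -3 - 4424 = -4427)
K(U, Q) = U + 2*Q (K(U, Q) = (Q + U) + Q = U + 2*Q)
d(g) = 3 + 3*g (d(g) = (3 + g) + 2*g = 3 + 3*g)
s/d(10) + 31061/(-6524) = -4427/(3 + 3*10) + 31061/(-6524) = -4427/(3 + 30) + 31061*(-1/6524) = -4427/33 - 31061/6524 = -29906761/215292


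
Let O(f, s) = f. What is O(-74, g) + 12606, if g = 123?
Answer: 12532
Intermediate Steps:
O(-74, g) + 12606 = -74 + 12606 = 12532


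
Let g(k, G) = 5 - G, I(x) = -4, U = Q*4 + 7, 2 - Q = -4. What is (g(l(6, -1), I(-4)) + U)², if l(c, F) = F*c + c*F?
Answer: 1600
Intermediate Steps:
Q = 6 (Q = 2 - 1*(-4) = 2 + 4 = 6)
l(c, F) = 2*F*c (l(c, F) = F*c + F*c = 2*F*c)
U = 31 (U = 6*4 + 7 = 24 + 7 = 31)
(g(l(6, -1), I(-4)) + U)² = ((5 - 1*(-4)) + 31)² = ((5 + 4) + 31)² = (9 + 31)² = 40² = 1600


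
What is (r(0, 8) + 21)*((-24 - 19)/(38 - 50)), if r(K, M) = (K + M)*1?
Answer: 1247/12 ≈ 103.92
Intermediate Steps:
r(K, M) = K + M
(r(0, 8) + 21)*((-24 - 19)/(38 - 50)) = ((0 + 8) + 21)*((-24 - 19)/(38 - 50)) = (8 + 21)*(-43/(-12)) = 29*(-43*(-1/12)) = 29*(43/12) = 1247/12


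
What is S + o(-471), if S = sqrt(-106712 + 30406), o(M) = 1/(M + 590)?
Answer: 1/119 + I*sqrt(76306) ≈ 0.0084034 + 276.24*I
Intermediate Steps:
o(M) = 1/(590 + M)
S = I*sqrt(76306) (S = sqrt(-76306) = I*sqrt(76306) ≈ 276.24*I)
S + o(-471) = I*sqrt(76306) + 1/(590 - 471) = I*sqrt(76306) + 1/119 = 1/119 + I*sqrt(76306)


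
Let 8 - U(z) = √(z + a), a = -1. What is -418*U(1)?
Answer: -3344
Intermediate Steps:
U(z) = 8 - √(-1 + z) (U(z) = 8 - √(z - 1) = 8 - √(-1 + z))
-418*U(1) = -418*(8 - √(-1 + 1)) = -418*(8 - √0) = -418*(8 - 1*0) = -418*(8 + 0) = -418*8 = -3344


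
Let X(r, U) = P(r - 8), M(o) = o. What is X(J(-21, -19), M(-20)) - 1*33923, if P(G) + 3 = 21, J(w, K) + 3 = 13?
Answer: -33905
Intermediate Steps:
J(w, K) = 10 (J(w, K) = -3 + 13 = 10)
P(G) = 18 (P(G) = -3 + 21 = 18)
X(r, U) = 18
X(J(-21, -19), M(-20)) - 1*33923 = 18 - 1*33923 = 18 - 33923 = -33905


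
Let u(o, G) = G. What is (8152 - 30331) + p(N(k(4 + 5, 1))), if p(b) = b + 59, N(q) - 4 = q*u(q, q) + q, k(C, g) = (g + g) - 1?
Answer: -22114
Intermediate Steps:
k(C, g) = -1 + 2*g (k(C, g) = 2*g - 1 = -1 + 2*g)
N(q) = 4 + q + q**2 (N(q) = 4 + (q*q + q) = 4 + (q**2 + q) = 4 + (q + q**2) = 4 + q + q**2)
p(b) = 59 + b
(8152 - 30331) + p(N(k(4 + 5, 1))) = (8152 - 30331) + (59 + (4 + (-1 + 2*1) + (-1 + 2*1)**2)) = -22179 + (59 + (4 + (-1 + 2) + (-1 + 2)**2)) = -22179 + (59 + (4 + 1 + 1**2)) = -22179 + (59 + (4 + 1 + 1)) = -22179 + (59 + 6) = -22179 + 65 = -22114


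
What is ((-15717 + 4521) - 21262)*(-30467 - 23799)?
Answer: 1761365828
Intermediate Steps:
((-15717 + 4521) - 21262)*(-30467 - 23799) = (-11196 - 21262)*(-54266) = -32458*(-54266) = 1761365828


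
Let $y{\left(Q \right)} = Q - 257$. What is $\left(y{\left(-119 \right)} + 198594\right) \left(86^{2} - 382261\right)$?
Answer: $-74304990570$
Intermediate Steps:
$y{\left(Q \right)} = -257 + Q$ ($y{\left(Q \right)} = Q - 257 = -257 + Q$)
$\left(y{\left(-119 \right)} + 198594\right) \left(86^{2} - 382261\right) = \left(\left(-257 - 119\right) + 198594\right) \left(86^{2} - 382261\right) = \left(-376 + 198594\right) \left(7396 - 382261\right) = 198218 \left(-374865\right) = -74304990570$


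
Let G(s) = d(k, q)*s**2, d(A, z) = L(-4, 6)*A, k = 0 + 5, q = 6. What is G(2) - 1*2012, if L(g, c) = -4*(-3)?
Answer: -1772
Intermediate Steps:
L(g, c) = 12
k = 5
d(A, z) = 12*A
G(s) = 60*s**2 (G(s) = (12*5)*s**2 = 60*s**2)
G(2) - 1*2012 = 60*2**2 - 1*2012 = 60*4 - 2012 = 240 - 2012 = -1772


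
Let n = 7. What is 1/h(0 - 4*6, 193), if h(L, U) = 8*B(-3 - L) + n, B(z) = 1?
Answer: 1/15 ≈ 0.066667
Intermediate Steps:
h(L, U) = 15 (h(L, U) = 8*1 + 7 = 8 + 7 = 15)
1/h(0 - 4*6, 193) = 1/15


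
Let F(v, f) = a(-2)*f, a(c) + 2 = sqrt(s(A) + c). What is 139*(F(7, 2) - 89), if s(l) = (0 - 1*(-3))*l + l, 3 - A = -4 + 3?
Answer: -12927 + 278*sqrt(14) ≈ -11887.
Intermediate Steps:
A = 4 (A = 3 - (-4 + 3) = 3 - 1*(-1) = 3 + 1 = 4)
s(l) = 4*l (s(l) = (0 + 3)*l + l = 3*l + l = 4*l)
a(c) = -2 + sqrt(16 + c) (a(c) = -2 + sqrt(4*4 + c) = -2 + sqrt(16 + c))
F(v, f) = f*(-2 + sqrt(14)) (F(v, f) = (-2 + sqrt(16 - 2))*f = (-2 + sqrt(14))*f = f*(-2 + sqrt(14)))
139*(F(7, 2) - 89) = 139*(2*(-2 + sqrt(14)) - 89) = 139*((-4 + 2*sqrt(14)) - 89) = 139*(-93 + 2*sqrt(14)) = -12927 + 278*sqrt(14)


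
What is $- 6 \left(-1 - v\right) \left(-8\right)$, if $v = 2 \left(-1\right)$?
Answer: $48$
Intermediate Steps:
$v = -2$
$- 6 \left(-1 - v\right) \left(-8\right) = - 6 \left(-1 - -2\right) \left(-8\right) = - 6 \left(-1 + 2\right) \left(-8\right) = \left(-6\right) 1 \left(-8\right) = \left(-6\right) \left(-8\right) = 48$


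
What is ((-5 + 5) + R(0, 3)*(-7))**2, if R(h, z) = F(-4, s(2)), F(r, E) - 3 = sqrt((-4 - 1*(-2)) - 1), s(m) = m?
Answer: 294 + 294*I*sqrt(3) ≈ 294.0 + 509.22*I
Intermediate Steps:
F(r, E) = 3 + I*sqrt(3) (F(r, E) = 3 + sqrt((-4 - 1*(-2)) - 1) = 3 + sqrt((-4 + 2) - 1) = 3 + sqrt(-2 - 1) = 3 + sqrt(-3) = 3 + I*sqrt(3))
R(h, z) = 3 + I*sqrt(3)
((-5 + 5) + R(0, 3)*(-7))**2 = ((-5 + 5) + (3 + I*sqrt(3))*(-7))**2 = (0 + (-21 - 7*I*sqrt(3)))**2 = (-21 - 7*I*sqrt(3))**2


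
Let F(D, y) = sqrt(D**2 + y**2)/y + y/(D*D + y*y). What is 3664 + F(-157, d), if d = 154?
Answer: 177209514/48365 + sqrt(48365)/154 ≈ 3665.4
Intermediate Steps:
F(D, y) = y/(D**2 + y**2) + sqrt(D**2 + y**2)/y (F(D, y) = sqrt(D**2 + y**2)/y + y/(D**2 + y**2) = y/(D**2 + y**2) + sqrt(D**2 + y**2)/y)
3664 + F(-157, d) = 3664 + (154**2 + ((-157)**2 + 154**2)**(3/2))/(154*((-157)**2 + 154**2)) = 3664 + (23716 + (24649 + 23716)**(3/2))/(154*(24649 + 23716)) = 3664 + (1/154)*(23716 + 48365**(3/2))/48365 = 3664 + (1/154)*(1/48365)*(23716 + 48365*sqrt(48365)) = 3664 + (154/48365 + sqrt(48365)/154) = 177209514/48365 + sqrt(48365)/154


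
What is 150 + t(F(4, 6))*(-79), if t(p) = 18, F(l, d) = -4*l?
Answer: -1272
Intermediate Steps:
150 + t(F(4, 6))*(-79) = 150 + 18*(-79) = 150 - 1422 = -1272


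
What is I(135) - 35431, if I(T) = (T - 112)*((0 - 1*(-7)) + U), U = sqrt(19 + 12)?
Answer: -35270 + 23*sqrt(31) ≈ -35142.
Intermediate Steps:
U = sqrt(31) ≈ 5.5678
I(T) = (-112 + T)*(7 + sqrt(31)) (I(T) = (T - 112)*((0 - 1*(-7)) + sqrt(31)) = (-112 + T)*((0 + 7) + sqrt(31)) = (-112 + T)*(7 + sqrt(31)))
I(135) - 35431 = (-784 - 112*sqrt(31) + 7*135 + 135*sqrt(31)) - 35431 = (-784 - 112*sqrt(31) + 945 + 135*sqrt(31)) - 35431 = (161 + 23*sqrt(31)) - 35431 = -35270 + 23*sqrt(31)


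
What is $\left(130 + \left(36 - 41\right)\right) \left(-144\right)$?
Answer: $-18000$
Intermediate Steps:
$\left(130 + \left(36 - 41\right)\right) \left(-144\right) = \left(130 - 5\right) \left(-144\right) = 125 \left(-144\right) = -18000$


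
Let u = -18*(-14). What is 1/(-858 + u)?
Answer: -1/606 ≈ -0.0016502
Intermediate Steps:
u = 252
1/(-858 + u) = 1/(-858 + 252) = 1/(-606) = -1/606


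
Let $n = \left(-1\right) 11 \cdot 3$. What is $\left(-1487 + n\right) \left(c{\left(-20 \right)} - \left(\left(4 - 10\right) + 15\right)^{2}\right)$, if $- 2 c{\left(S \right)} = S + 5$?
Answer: $111720$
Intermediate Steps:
$c{\left(S \right)} = - \frac{5}{2} - \frac{S}{2}$ ($c{\left(S \right)} = - \frac{S + 5}{2} = - \frac{5 + S}{2} = - \frac{5}{2} - \frac{S}{2}$)
$n = -33$ ($n = \left(-11\right) 3 = -33$)
$\left(-1487 + n\right) \left(c{\left(-20 \right)} - \left(\left(4 - 10\right) + 15\right)^{2}\right) = \left(-1487 - 33\right) \left(\left(- \frac{5}{2} - -10\right) - \left(\left(4 - 10\right) + 15\right)^{2}\right) = - 1520 \left(\left(- \frac{5}{2} + 10\right) - \left(\left(4 - 10\right) + 15\right)^{2}\right) = - 1520 \left(\frac{15}{2} - \left(-6 + 15\right)^{2}\right) = - 1520 \left(\frac{15}{2} - 9^{2}\right) = - 1520 \left(\frac{15}{2} - 81\right) = \left(-1520\right) \left(- \frac{147}{2}\right) = 111720$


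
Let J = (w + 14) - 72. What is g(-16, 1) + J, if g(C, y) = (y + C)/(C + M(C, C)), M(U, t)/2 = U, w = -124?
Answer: -2907/16 ≈ -181.69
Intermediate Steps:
M(U, t) = 2*U
g(C, y) = (C + y)/(3*C) (g(C, y) = (y + C)/(C + 2*C) = (C + y)/((3*C)) = (C + y)*(1/(3*C)) = (C + y)/(3*C))
J = -182 (J = (-124 + 14) - 72 = -110 - 72 = -182)
g(-16, 1) + J = (⅓)*(-16 + 1)/(-16) - 182 = (⅓)*(-1/16)*(-15) - 182 = 5/16 - 182 = -2907/16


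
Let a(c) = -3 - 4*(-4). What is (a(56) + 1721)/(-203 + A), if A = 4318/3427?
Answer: -5942418/691363 ≈ -8.5952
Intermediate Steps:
a(c) = 13 (a(c) = -3 + 16 = 13)
A = 4318/3427 (A = 4318*(1/3427) = 4318/3427 ≈ 1.2600)
(a(56) + 1721)/(-203 + A) = (13 + 1721)/(-203 + 4318/3427) = 1734/(-691363/3427) = 1734*(-3427/691363) = -5942418/691363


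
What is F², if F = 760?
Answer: 577600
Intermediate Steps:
F² = 760² = 577600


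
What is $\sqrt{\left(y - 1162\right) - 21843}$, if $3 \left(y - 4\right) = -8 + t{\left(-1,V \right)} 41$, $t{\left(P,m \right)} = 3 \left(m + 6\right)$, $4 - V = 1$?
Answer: $\frac{8 i \sqrt{3183}}{3} \approx 150.45 i$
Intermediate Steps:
$V = 3$ ($V = 4 - 1 = 3$)
$t{\left(P,m \right)} = 18 + 3 m$ ($t{\left(P,m \right)} = 3 \left(6 + m\right) = 18 + 3 m$)
$y = \frac{1111}{3}$ ($y = 4 + \frac{-8 + \left(18 + 3 \cdot 3\right) 41}{3} = 4 + \frac{-8 + \left(18 + 9\right) 41}{3} = 4 + \frac{-8 + 27 \cdot 41}{3} = 4 + \frac{-8 + 1107}{3} = 4 + \frac{1}{3} \cdot 1099 = 4 + \frac{1099}{3} = \frac{1111}{3} \approx 370.33$)
$\sqrt{\left(y - 1162\right) - 21843} = \sqrt{\left(\frac{1111}{3} - 1162\right) - 21843} = \sqrt{- \frac{2375}{3} - 21843} = \sqrt{- \frac{67904}{3}} = \frac{8 i \sqrt{3183}}{3}$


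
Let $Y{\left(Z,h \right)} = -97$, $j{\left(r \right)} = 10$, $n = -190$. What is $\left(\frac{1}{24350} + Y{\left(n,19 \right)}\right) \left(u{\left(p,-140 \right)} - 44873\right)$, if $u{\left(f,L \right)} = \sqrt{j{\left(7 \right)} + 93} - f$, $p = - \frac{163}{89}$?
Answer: $\frac{4716261818883}{1083575} - \frac{2361949 \sqrt{103}}{24350} \approx 4.3515 \cdot 10^{6}$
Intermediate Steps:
$p = - \frac{163}{89}$ ($p = \left(-163\right) \frac{1}{89} = - \frac{163}{89} \approx -1.8315$)
$u{\left(f,L \right)} = \sqrt{103} - f$ ($u{\left(f,L \right)} = \sqrt{10 + 93} - f = \sqrt{103} - f$)
$\left(\frac{1}{24350} + Y{\left(n,19 \right)}\right) \left(u{\left(p,-140 \right)} - 44873\right) = \left(\frac{1}{24350} - 97\right) \left(\left(\sqrt{103} - - \frac{163}{89}\right) - 44873\right) = \left(\frac{1}{24350} - 97\right) \left(\left(\sqrt{103} + \frac{163}{89}\right) - 44873\right) = - \frac{2361949 \left(\left(\frac{163}{89} + \sqrt{103}\right) - 44873\right)}{24350} = - \frac{2361949 \left(- \frac{3993534}{89} + \sqrt{103}\right)}{24350} = \frac{4716261818883}{1083575} - \frac{2361949 \sqrt{103}}{24350}$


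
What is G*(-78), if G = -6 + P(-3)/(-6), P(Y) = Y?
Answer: 429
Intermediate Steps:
G = -11/2 (G = -6 - 3/(-6) = -6 - 3*(-⅙) = -6 + ½ = -11/2 ≈ -5.5000)
G*(-78) = -11/2*(-78) = 429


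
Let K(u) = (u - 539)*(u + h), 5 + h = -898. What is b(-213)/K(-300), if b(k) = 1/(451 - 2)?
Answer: 1/453183333 ≈ 2.2066e-9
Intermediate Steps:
h = -903 (h = -5 - 898 = -903)
K(u) = (-903 + u)*(-539 + u) (K(u) = (u - 539)*(u - 903) = (-539 + u)*(-903 + u) = (-903 + u)*(-539 + u))
b(k) = 1/449
b(-213)/K(-300) = 1/(449*(486717 + (-300)² - 1442*(-300))) = 1/(449*(486717 + 90000 + 432600)) = (1/449)/1009317 = (1/449)*(1/1009317) = 1/453183333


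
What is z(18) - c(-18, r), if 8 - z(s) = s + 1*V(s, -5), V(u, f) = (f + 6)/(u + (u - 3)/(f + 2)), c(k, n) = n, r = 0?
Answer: -131/13 ≈ -10.077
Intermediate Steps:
V(u, f) = (6 + f)/(u + (-3 + u)/(2 + f))
z(s) = 8 - s + 3/(-3 - 2*s) (z(s) = 8 - (s + 1*((12 + (-5)² + 8*(-5))/(-3 + 3*s - 5*s))) = 8 - (s + 1*((12 + 25 - 40)/(-3 - 2*s))) = 8 - (s + 1*(-3/(-3 - 2*s))) = 8 - (s - 3/(-3 - 2*s)) = 8 + (-s + 3/(-3 - 2*s)) = 8 - s + 3/(-3 - 2*s))
z(18) - c(-18, r) = (-3 + (3 + 2*18)*(8 - 1*18))/(3 + 2*18) - 1*0 = (-3 + (3 + 36)*(8 - 18))/(3 + 36) + 0 = (-3 + 39*(-10))/39 + 0 = (-3 - 390)/39 + 0 = (1/39)*(-393) + 0 = -131/13 + 0 = -131/13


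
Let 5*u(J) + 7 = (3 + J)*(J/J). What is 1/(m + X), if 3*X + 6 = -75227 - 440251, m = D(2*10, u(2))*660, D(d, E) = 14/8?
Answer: -1/170673 ≈ -5.8592e-6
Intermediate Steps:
u(J) = -4/5 + J/5 (u(J) = -7/5 + ((3 + J)*(J/J))/5 = -7/5 + ((3 + J)*1)/5 = -7/5 + (3 + J)/5 = -7/5 + (3/5 + J/5) = -4/5 + J/5)
D(d, E) = 7/4 (D(d, E) = 14*(1/8) = 7/4)
m = 1155 (m = (7/4)*660 = 1155)
X = -171828 (X = -2 + (-75227 - 440251)/3 = -2 + (1/3)*(-515478) = -2 - 171826 = -171828)
1/(m + X) = 1/(1155 - 171828) = 1/(-170673) = -1/170673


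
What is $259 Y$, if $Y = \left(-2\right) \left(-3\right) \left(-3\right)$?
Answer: $-4662$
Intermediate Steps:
$Y = -18$ ($Y = 6 \left(-3\right) = -18$)
$259 Y = 259 \left(-18\right) = -4662$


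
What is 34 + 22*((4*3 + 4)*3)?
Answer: 1090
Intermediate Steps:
34 + 22*((4*3 + 4)*3) = 34 + 22*((12 + 4)*3) = 34 + 22*(16*3) = 34 + 22*48 = 34 + 1056 = 1090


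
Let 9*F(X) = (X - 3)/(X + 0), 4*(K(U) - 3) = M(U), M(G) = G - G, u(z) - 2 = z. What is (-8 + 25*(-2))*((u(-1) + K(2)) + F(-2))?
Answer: -2233/9 ≈ -248.11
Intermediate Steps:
u(z) = 2 + z
M(G) = 0
K(U) = 3 (K(U) = 3 + (¼)*0 = 3 + 0 = 3)
F(X) = (-3 + X)/(9*X) (F(X) = ((X - 3)/(X + 0))/9 = ((-3 + X)/X)/9 = (-3 + X)/(9*X))
(-8 + 25*(-2))*((u(-1) + K(2)) + F(-2)) = (-8 + 25*(-2))*(((2 - 1) + 3) + (⅑)*(-3 - 2)/(-2)) = (-8 - 50)*((1 + 3) + (⅑)*(-½)*(-5)) = -58*(4 + 5/18) = -58*77/18 = -2233/9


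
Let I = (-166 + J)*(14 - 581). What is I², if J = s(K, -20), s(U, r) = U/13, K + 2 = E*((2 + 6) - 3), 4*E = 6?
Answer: 5958163674225/676 ≈ 8.8139e+9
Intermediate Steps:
E = 3/2 (E = (¼)*6 = 3/2 ≈ 1.5000)
K = 11/2 (K = -2 + 3*((2 + 6) - 3)/2 = -2 + 3*(8 - 3)/2 = -2 + (3/2)*5 = -2 + 15/2 = 11/2 ≈ 5.5000)
s(U, r) = U/13 (s(U, r) = U*(1/13) = U/13)
J = 11/26 (J = (1/13)*(11/2) = 11/26 ≈ 0.42308)
I = 2440935/26 (I = (-166 + 11/26)*(14 - 581) = -4305/26*(-567) = 2440935/26 ≈ 93882.)
I² = (2440935/26)² = 5958163674225/676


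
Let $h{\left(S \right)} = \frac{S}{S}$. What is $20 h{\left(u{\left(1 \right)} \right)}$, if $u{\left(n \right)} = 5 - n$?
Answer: $20$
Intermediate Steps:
$h{\left(S \right)} = 1$
$20 h{\left(u{\left(1 \right)} \right)} = 20 \cdot 1 = 20$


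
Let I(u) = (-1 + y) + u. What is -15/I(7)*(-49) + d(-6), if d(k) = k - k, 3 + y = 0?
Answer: 245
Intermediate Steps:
y = -3 (y = -3 + 0 = -3)
d(k) = 0
I(u) = -4 + u (I(u) = (-1 - 3) + u = -4 + u)
-15/I(7)*(-49) + d(-6) = -15/(-4 + 7)*(-49) + 0 = -15/3*(-49) + 0 = -15*⅓*(-49) + 0 = -5*(-49) + 0 = 245 + 0 = 245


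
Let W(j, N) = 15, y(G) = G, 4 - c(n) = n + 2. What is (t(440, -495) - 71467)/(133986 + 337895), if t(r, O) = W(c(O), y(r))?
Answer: -71452/471881 ≈ -0.15142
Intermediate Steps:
c(n) = 2 - n (c(n) = 4 - (n + 2) = 4 - (2 + n) = 4 + (-2 - n) = 2 - n)
t(r, O) = 15
(t(440, -495) - 71467)/(133986 + 337895) = (15 - 71467)/(133986 + 337895) = -71452/471881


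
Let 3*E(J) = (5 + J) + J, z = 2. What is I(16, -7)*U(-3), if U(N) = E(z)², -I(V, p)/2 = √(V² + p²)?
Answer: -18*√305 ≈ -314.36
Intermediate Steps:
E(J) = 5/3 + 2*J/3 (E(J) = ((5 + J) + J)/3 = (5 + 2*J)/3 = 5/3 + 2*J/3)
I(V, p) = -2*√(V² + p²)
U(N) = 9 (U(N) = (5/3 + (⅔)*2)² = (5/3 + 4/3)² = 3² = 9)
I(16, -7)*U(-3) = -2*√(16² + (-7)²)*9 = -2*√(256 + 49)*9 = -2*√305*9 = -18*√305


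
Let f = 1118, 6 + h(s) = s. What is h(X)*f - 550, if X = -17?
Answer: -26264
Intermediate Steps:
h(s) = -6 + s
h(X)*f - 550 = (-6 - 17)*1118 - 550 = -23*1118 - 550 = -25714 - 550 = -26264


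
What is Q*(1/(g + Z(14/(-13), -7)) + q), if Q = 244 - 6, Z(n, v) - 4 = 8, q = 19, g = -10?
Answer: 4641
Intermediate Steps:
Z(n, v) = 12 (Z(n, v) = 4 + 8 = 12)
Q = 238
Q*(1/(g + Z(14/(-13), -7)) + q) = 238*(1/(-10 + 12) + 19) = 238*(1/2 + 19) = 238*(½ + 19) = 238*(39/2) = 4641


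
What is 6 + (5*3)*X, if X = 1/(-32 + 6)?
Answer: 141/26 ≈ 5.4231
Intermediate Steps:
X = -1/26 (X = 1/(-26) = -1/26 ≈ -0.038462)
6 + (5*3)*X = 6 + (5*3)*(-1/26) = 6 + 15*(-1/26) = 6 - 15/26 = 141/26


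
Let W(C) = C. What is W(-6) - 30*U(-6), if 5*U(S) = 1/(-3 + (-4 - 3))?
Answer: -27/5 ≈ -5.4000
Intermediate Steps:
U(S) = -1/50 (U(S) = 1/(5*(-3 + (-4 - 3))) = 1/(5*(-3 - 7)) = (1/5)/(-10) = (1/5)*(-1/10) = -1/50)
W(-6) - 30*U(-6) = -6 - 30*(-1/50) = -6 + 3/5 = -27/5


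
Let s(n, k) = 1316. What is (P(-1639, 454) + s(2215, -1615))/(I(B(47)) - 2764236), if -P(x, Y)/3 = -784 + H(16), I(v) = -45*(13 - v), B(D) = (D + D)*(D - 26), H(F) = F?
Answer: -3620/2675991 ≈ -0.0013528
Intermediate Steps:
B(D) = 2*D*(-26 + D) (B(D) = (2*D)*(-26 + D) = 2*D*(-26 + D))
I(v) = -585 + 45*v
P(x, Y) = 2304 (P(x, Y) = -3*(-784 + 16) = -3*(-768) = 2304)
(P(-1639, 454) + s(2215, -1615))/(I(B(47)) - 2764236) = (2304 + 1316)/((-585 + 45*(2*47*(-26 + 47))) - 2764236) = 3620/((-585 + 45*(2*47*21)) - 2764236) = 3620/((-585 + 45*1974) - 2764236) = 3620/((-585 + 88830) - 2764236) = 3620/(88245 - 2764236) = 3620/(-2675991) = 3620*(-1/2675991) = -3620/2675991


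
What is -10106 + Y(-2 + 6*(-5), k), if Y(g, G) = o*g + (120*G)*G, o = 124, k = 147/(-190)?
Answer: -25273916/1805 ≈ -14002.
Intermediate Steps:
k = -147/190 (k = 147*(-1/190) = -147/190 ≈ -0.77368)
Y(g, G) = 120*G² + 124*g (Y(g, G) = 124*g + (120*G)*G = 124*g + 120*G² = 120*G² + 124*g)
-10106 + Y(-2 + 6*(-5), k) = -10106 + (120*(-147/190)² + 124*(-2 + 6*(-5))) = -10106 + (120*(21609/36100) + 124*(-2 - 30)) = -10106 + (129654/1805 + 124*(-32)) = -10106 + (129654/1805 - 3968) = -10106 - 7032586/1805 = -25273916/1805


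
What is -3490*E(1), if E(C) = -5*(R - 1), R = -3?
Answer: -69800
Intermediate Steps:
E(C) = 20 (E(C) = -5*(-3 - 1) = -5*(-4) = 20)
-3490*E(1) = -3490*20 = -69800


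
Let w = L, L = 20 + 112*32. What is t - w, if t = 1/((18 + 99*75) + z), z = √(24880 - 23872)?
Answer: -22183516569/6155249 - 4*√7/18465747 ≈ -3604.0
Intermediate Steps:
z = 12*√7 (z = √1008 = 12*√7 ≈ 31.749)
t = 1/(7443 + 12*√7) (t = 1/((18 + 99*75) + 12*√7) = 1/((18 + 7425) + 12*√7) = 1/(7443 + 12*√7) ≈ 0.00013378)
L = 3604 (L = 20 + 3584 = 3604)
w = 3604
t - w = (827/6155249 - 4*√7/18465747) - 1*3604 = (827/6155249 - 4*√7/18465747) - 3604 = -22183516569/6155249 - 4*√7/18465747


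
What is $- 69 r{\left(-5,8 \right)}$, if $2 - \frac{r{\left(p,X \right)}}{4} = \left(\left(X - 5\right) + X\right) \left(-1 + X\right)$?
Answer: $20700$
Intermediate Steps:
$r{\left(p,X \right)} = 8 - 4 \left(-1 + X\right) \left(-5 + 2 X\right)$ ($r{\left(p,X \right)} = 8 - 4 \left(\left(X - 5\right) + X\right) \left(-1 + X\right) = 8 - 4 \left(\left(-5 + X\right) + X\right) \left(-1 + X\right) = 8 - 4 \left(-5 + 2 X\right) \left(-1 + X\right) = 8 - 4 \left(-1 + X\right) \left(-5 + 2 X\right)$)
$- 69 r{\left(-5,8 \right)} = - 69 \left(-12 - 8 \cdot 8^{2} + 28 \cdot 8\right) = - 69 \left(-12 - 512 + 224\right) = \left(-69\right) \left(-300\right) = 20700$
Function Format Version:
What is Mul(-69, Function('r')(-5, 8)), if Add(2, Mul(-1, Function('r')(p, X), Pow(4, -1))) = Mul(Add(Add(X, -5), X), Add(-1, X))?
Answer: 20700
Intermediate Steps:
Function('r')(p, X) = Add(8, Mul(-4, Add(-1, X), Add(-5, Mul(2, X)))) (Function('r')(p, X) = Add(8, Mul(-4, Mul(Add(Add(X, -5), X), Add(-1, X)))) = Add(8, Mul(-4, Mul(Add(Add(-5, X), X), Add(-1, X)))) = Add(8, Mul(-4, Mul(Add(-5, Mul(2, X)), Add(-1, X)))) = Add(8, Mul(-4, Mul(Add(-1, X), Add(-5, Mul(2, X))))) = Add(8, Mul(-4, Add(-1, X), Add(-5, Mul(2, X)))))
Mul(-69, Function('r')(-5, 8)) = Mul(-69, Add(-12, Mul(-8, Pow(8, 2)), Mul(28, 8))) = Mul(-69, Add(-12, Mul(-8, 64), 224)) = Mul(-69, Add(-12, -512, 224)) = Mul(-69, -300) = 20700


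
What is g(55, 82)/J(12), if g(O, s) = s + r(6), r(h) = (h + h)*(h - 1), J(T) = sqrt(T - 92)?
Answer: -71*I*sqrt(5)/10 ≈ -15.876*I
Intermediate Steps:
J(T) = sqrt(-92 + T)
r(h) = 2*h*(-1 + h) (r(h) = (2*h)*(-1 + h) = 2*h*(-1 + h))
g(O, s) = 60 + s (g(O, s) = s + 2*6*(-1 + 6) = s + 2*6*5 = s + 60 = 60 + s)
g(55, 82)/J(12) = (60 + 82)/(sqrt(-92 + 12)) = 142/(sqrt(-80)) = 142/((4*I*sqrt(5))) = 142*(-I*sqrt(5)/20) = -71*I*sqrt(5)/10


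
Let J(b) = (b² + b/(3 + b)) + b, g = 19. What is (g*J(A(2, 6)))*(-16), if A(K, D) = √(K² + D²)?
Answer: -389120/31 - 17024*√10/31 ≈ -14289.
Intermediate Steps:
A(K, D) = √(D² + K²)
J(b) = b + b² + b/(3 + b) (J(b) = (b² + b/(3 + b)) + b = b + b² + b/(3 + b))
(g*J(A(2, 6)))*(-16) = (19*(√(6² + 2²)*(4 + (√(6² + 2²))² + 4*√(6² + 2²))/(3 + √(6² + 2²))))*(-16) = (19*(√(36 + 4)*(4 + (√(36 + 4))² + 4*√(36 + 4))/(3 + √(36 + 4))))*(-16) = (19*(√40*(4 + (√40)² + 4*√40)/(3 + √40)))*(-16) = (19*((2*√10)*(4 + (2*√10)² + 4*(2*√10))/(3 + 2*√10)))*(-16) = (19*((2*√10)*(4 + 40 + 8*√10)/(3 + 2*√10)))*(-16) = (19*((2*√10)*(44 + 8*√10)/(3 + 2*√10)))*(-16) = (19*(2*√10*(44 + 8*√10)/(3 + 2*√10)))*(-16) = (38*√10*(44 + 8*√10)/(3 + 2*√10))*(-16) = -608*√10*(44 + 8*√10)/(3 + 2*√10)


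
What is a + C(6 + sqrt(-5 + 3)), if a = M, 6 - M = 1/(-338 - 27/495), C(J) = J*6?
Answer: 780961/18593 + 6*I*sqrt(2) ≈ 42.003 + 8.4853*I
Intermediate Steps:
C(J) = 6*J
M = 111613/18593 (M = 6 - 1/(-338 - 27/495) = 6 - 1/(-338 - 27*1/495) = 6 - 1/(-338 - 3/55) = 6 - 1/(-18593/55) = 6 - 1*(-55/18593) = 6 + 55/18593 = 111613/18593 ≈ 6.0030)
a = 111613/18593 ≈ 6.0030
a + C(6 + sqrt(-5 + 3)) = 111613/18593 + 6*(6 + sqrt(-5 + 3)) = 111613/18593 + 6*(6 + sqrt(-2)) = 111613/18593 + 6*(6 + I*sqrt(2)) = 111613/18593 + (36 + 6*I*sqrt(2)) = 780961/18593 + 6*I*sqrt(2)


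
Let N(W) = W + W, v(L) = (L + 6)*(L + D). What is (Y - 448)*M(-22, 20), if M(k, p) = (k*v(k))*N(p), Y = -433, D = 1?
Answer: 260494080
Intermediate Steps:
v(L) = (1 + L)*(6 + L) (v(L) = (L + 6)*(L + 1) = (6 + L)*(1 + L) = (1 + L)*(6 + L))
N(W) = 2*W
M(k, p) = 2*k*p*(6 + k² + 7*k) (M(k, p) = (k*(6 + k² + 7*k))*(2*p) = 2*k*p*(6 + k² + 7*k))
(Y - 448)*M(-22, 20) = (-433 - 448)*(2*(-22)*20*(6 + (-22)² + 7*(-22))) = -1762*(-22)*20*(6 + 484 - 154) = -1762*(-22)*20*336 = -881*(-295680) = 260494080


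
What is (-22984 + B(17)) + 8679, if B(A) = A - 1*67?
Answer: -14355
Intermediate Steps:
B(A) = -67 + A (B(A) = A - 67 = -67 + A)
(-22984 + B(17)) + 8679 = (-22984 + (-67 + 17)) + 8679 = (-22984 - 50) + 8679 = -23034 + 8679 = -14355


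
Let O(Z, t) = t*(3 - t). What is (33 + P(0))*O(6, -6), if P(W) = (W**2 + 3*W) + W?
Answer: -1782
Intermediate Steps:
P(W) = W**2 + 4*W
(33 + P(0))*O(6, -6) = (33 + 0*(4 + 0))*(-6*(3 - 1*(-6))) = (33 + 0*4)*(-6*(3 + 6)) = (33 + 0)*(-6*9) = 33*(-54) = -1782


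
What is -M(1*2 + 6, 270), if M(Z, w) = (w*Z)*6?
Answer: -12960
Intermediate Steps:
M(Z, w) = 6*Z*w (M(Z, w) = (Z*w)*6 = 6*Z*w)
-M(1*2 + 6, 270) = -6*(1*2 + 6)*270 = -6*(2 + 6)*270 = -6*8*270 = -1*12960 = -12960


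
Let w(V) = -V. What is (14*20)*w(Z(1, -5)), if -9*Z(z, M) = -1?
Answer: -280/9 ≈ -31.111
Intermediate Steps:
Z(z, M) = ⅑ (Z(z, M) = -⅑*(-1) = ⅑)
(14*20)*w(Z(1, -5)) = (14*20)*(-1*⅑) = 280*(-⅑) = -280/9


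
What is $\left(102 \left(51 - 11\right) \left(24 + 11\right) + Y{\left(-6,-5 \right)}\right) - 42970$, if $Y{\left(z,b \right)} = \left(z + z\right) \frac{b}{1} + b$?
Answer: $99885$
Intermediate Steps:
$Y{\left(z,b \right)} = b + 2 b z$ ($Y{\left(z,b \right)} = 2 z b 1 + b = 2 z b + b = 2 b z + b = b + 2 b z$)
$\left(102 \left(51 - 11\right) \left(24 + 11\right) + Y{\left(-6,-5 \right)}\right) - 42970 = \left(102 \left(51 - 11\right) \left(24 + 11\right) - 5 \left(1 + 2 \left(-6\right)\right)\right) - 42970 = \left(102 \cdot 40 \cdot 35 - 5 \left(1 - 12\right)\right) - 42970 = \left(102 \cdot 1400 - -55\right) - 42970 = \left(142800 + 55\right) - 42970 = 142855 - 42970 = 99885$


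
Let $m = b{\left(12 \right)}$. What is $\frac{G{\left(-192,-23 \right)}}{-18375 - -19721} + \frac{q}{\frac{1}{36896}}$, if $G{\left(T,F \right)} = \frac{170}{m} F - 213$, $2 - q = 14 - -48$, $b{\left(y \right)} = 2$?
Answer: $- \frac{1489861564}{673} \approx -2.2138 \cdot 10^{6}$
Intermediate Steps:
$m = 2$
$q = -60$ ($q = 2 - \left(14 - -48\right) = 2 - \left(14 + 48\right) = 2 - 62 = -60$)
$G{\left(T,F \right)} = -213 + 85 F$ ($G{\left(T,F \right)} = \frac{170}{2} F - 213 = 170 \cdot \frac{1}{2} F - 213 = 85 F - 213 = -213 + 85 F$)
$\frac{G{\left(-192,-23 \right)}}{-18375 - -19721} + \frac{q}{\frac{1}{36896}} = \frac{-213 + 85 \left(-23\right)}{-18375 - -19721} - \frac{60}{\frac{1}{36896}} = \frac{-213 - 1955}{-18375 + 19721} - 60 \frac{1}{\frac{1}{36896}} = - \frac{2168}{1346} - 2213760 = \left(-2168\right) \frac{1}{1346} - 2213760 = - \frac{1084}{673} - 2213760 = - \frac{1489861564}{673}$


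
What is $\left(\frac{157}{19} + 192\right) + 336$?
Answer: $\frac{10189}{19} \approx 536.26$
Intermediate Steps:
$\left(\frac{157}{19} + 192\right) + 336 = \frac{3805}{19} + 336 = \frac{10189}{19}$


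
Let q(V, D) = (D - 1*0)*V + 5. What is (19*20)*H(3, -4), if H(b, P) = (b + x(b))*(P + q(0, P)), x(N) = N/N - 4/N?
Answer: 3040/3 ≈ 1013.3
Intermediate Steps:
q(V, D) = 5 + D*V (q(V, D) = (D + 0)*V + 5 = D*V + 5 = 5 + D*V)
x(N) = 1 - 4/N
H(b, P) = (5 + P)*(b + (-4 + b)/b) (H(b, P) = (b + (-4 + b)/b)*(P + (5 + P*0)) = (b + (-4 + b)/b)*(P + (5 + 0)) = (b + (-4 + b)/b)*(P + 5) = (b + (-4 + b)/b)*(5 + P) = (5 + P)*(b + (-4 + b)/b))
(19*20)*H(3, -4) = (19*20)*((-20 + 5*3 - 4*(-4 + 3) + 3²*(5 - 4))/3) = 380*((-20 + 15 - 4*(-1) + 9*1)/3) = 380*((-20 + 15 + 4 + 9)/3) = 380*((⅓)*8) = 380*(8/3) = 3040/3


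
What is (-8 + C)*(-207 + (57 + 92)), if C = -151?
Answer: 9222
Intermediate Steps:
(-8 + C)*(-207 + (57 + 92)) = (-8 - 151)*(-207 + (57 + 92)) = -159*(-207 + 149) = -159*(-58) = 9222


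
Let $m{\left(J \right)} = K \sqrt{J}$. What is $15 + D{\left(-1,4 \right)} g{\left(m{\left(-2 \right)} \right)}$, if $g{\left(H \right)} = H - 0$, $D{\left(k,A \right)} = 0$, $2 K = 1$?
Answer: $15$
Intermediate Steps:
$K = \frac{1}{2}$ ($K = \frac{1}{2} \cdot 1 = \frac{1}{2} \approx 0.5$)
$m{\left(J \right)} = \frac{\sqrt{J}}{2}$
$g{\left(H \right)} = H$ ($g{\left(H \right)} = H + 0 = H$)
$15 + D{\left(-1,4 \right)} g{\left(m{\left(-2 \right)} \right)} = 15 + 0 \frac{\sqrt{-2}}{2} = 15 + 0 \frac{i \sqrt{2}}{2} = 15 + 0 = 15$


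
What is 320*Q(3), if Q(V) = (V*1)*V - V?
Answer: 1920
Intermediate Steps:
Q(V) = V**2 - V (Q(V) = V*V - V = V**2 - V)
320*Q(3) = 320*(3*(-1 + 3)) = 320*(3*2) = 320*6 = 1920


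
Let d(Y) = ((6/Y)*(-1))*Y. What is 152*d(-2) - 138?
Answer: -1050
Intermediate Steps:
d(Y) = -6 (d(Y) = (-6/Y)*Y = -6)
152*d(-2) - 138 = 152*(-6) - 138 = -912 - 138 = -1050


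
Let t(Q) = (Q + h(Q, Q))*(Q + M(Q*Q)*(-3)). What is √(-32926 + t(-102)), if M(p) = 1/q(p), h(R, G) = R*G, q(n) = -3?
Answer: 2*I*√268357 ≈ 1036.1*I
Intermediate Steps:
h(R, G) = G*R
M(p) = -⅓ (M(p) = 1/(-3) = -⅓)
t(Q) = (1 + Q)*(Q + Q²) (t(Q) = (Q + Q*Q)*(Q - ⅓*(-3)) = (Q + Q²)*(Q + 1) = (Q + Q²)*(1 + Q) = (1 + Q)*(Q + Q²))
√(-32926 + t(-102)) = √(-32926 - 102*(1 + (-102)² + 2*(-102))) = √(-32926 - 102*(1 + 10404 - 204)) = √(-32926 - 102*10201) = √(-32926 - 1040502) = √(-1073428) = 2*I*√268357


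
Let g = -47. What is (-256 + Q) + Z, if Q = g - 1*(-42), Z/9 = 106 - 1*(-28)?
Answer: 945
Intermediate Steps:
Z = 1206 (Z = 9*(106 - 1*(-28)) = 9*(106 + 28) = 9*134 = 1206)
Q = -5 (Q = -47 - 1*(-42) = -47 + 42 = -5)
(-256 + Q) + Z = (-256 - 5) + 1206 = -261 + 1206 = 945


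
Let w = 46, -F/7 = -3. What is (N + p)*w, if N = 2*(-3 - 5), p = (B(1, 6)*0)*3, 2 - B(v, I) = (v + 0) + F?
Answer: -736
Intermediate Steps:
F = 21 (F = -7*(-3) = 21)
B(v, I) = -19 - v (B(v, I) = 2 - ((v + 0) + 21) = 2 - (v + 21) = 2 - (21 + v) = 2 + (-21 - v) = -19 - v)
p = 0 (p = ((-19 - 1*1)*0)*3 = ((-19 - 1)*0)*3 = -20*0*3 = 0*3 = 0)
N = -16 (N = 2*(-8) = -16)
(N + p)*w = (-16 + 0)*46 = -16*46 = -736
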